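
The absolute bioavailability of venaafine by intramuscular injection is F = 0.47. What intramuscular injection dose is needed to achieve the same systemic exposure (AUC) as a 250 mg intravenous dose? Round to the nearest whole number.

For equal systemic exposure: F × D_ev = D_iv
D_ev = D_iv / F = 250 / 0.47 = 531.915 mg

D_intramuscular = 532 mg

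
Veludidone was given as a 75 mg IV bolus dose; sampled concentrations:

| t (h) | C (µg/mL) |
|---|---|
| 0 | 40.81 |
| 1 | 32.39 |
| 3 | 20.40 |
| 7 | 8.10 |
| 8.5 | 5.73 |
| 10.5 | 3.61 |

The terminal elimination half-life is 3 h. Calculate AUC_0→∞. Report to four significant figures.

AUC = 181.7 µg/mL·h

Trapezoidal AUC_0→10.5:
  [0→1]: (40.81+32.39)/2 × 1 = 36.6
  [1→3]: (32.39+20.40)/2 × 2 = 52.79
  [3→7]: (20.40+8.10)/2 × 4 = 57.0
  [7→8.5]: (8.10+5.73)/2 × 1.5 = 10.3725
  [8.5→10.5]: (5.73+3.61)/2 × 2 = 9.34
  Sum = 166.1025 µg/mL·h
k_e = ln2 / t½ = 0.693147 / 3 = 0.2310 h^-1
Extrapolated tail: C_last / k_e = 3.61 / 0.231 = 15.628
AUC_0→∞ = 166.1025 + 15.628 = 181.7305 µg/mL·h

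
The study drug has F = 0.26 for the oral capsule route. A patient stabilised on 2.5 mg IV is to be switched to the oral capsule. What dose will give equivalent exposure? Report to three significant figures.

D_oral = 9.62 mg

For equal systemic exposure: F × D_ev = D_iv
D_ev = D_iv / F = 2.5 / 0.26 = 9.61538 mg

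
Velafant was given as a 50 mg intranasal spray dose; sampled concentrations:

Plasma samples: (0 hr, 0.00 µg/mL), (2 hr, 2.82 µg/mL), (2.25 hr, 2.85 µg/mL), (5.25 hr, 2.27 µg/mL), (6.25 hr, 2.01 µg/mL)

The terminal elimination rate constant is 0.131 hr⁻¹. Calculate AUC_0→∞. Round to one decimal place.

AUC = 28.7 µg/mL·hr

Trapezoidal AUC_0→6.25:
  [0→2]: (0.00+2.82)/2 × 2 = 2.82
  [2→2.25]: (2.82+2.85)/2 × 0.25 = 0.70875
  [2.25→5.25]: (2.85+2.27)/2 × 3 = 7.68
  [5.25→6.25]: (2.27+2.01)/2 × 1 = 2.14
  Sum = 13.34875 µg/mL·hr
Extrapolated tail: C_last / k_e = 2.01 / 0.131 = 15.344
AUC_0→∞ = 13.34875 + 15.344 = 28.69275 µg/mL·hr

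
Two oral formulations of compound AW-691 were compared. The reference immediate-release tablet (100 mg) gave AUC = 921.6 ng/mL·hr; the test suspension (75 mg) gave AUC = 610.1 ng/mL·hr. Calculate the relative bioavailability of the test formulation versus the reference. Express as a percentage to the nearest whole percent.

F_rel = (AUC_test/D_test) / (AUC_ref/D_ref)
      = (610.1/75) / (921.6/100)
      = 8.13467 / 9.216 = 0.8827 = 88.27%

F_rel = 88%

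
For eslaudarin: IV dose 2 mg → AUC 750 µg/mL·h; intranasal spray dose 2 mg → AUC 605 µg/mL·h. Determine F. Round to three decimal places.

F = 0.807

F = (AUC_ev / D_ev) / (AUC_iv / D_iv)
  = (605/2) / (750/2)
  = 302.5 / 375 = 0.8067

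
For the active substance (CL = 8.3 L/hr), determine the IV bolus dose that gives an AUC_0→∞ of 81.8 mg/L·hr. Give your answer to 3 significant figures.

Dose_iv = CL × AUC_0→∞
     = 8.3 × 81.8 = 678.94 mg

Dose = 679 mg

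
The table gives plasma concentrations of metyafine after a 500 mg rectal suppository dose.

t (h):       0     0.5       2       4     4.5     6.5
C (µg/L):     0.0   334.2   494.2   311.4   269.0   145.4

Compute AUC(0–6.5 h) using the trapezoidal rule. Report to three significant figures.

AUC = 2070 µg/L·h

Trapezoidal AUC_0→6.5:
  [0→0.5]: (0.0+334.2)/2 × 0.5 = 83.55
  [0.5→2]: (334.2+494.2)/2 × 1.5 = 621.3
  [2→4]: (494.2+311.4)/2 × 2 = 805.6
  [4→4.5]: (311.4+269.0)/2 × 0.5 = 145.1
  [4.5→6.5]: (269.0+145.4)/2 × 2 = 414.4
  Sum = 2069.95 µg/L·h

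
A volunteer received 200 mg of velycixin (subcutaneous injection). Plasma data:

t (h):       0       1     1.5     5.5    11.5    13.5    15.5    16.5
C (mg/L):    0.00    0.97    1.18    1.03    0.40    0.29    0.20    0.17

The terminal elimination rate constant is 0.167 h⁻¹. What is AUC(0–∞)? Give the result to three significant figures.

AUC = 12.1 mg/L·h

Trapezoidal AUC_0→16.5:
  [0→1]: (0.00+0.97)/2 × 1 = 0.485
  [1→1.5]: (0.97+1.18)/2 × 0.5 = 0.5375
  [1.5→5.5]: (1.18+1.03)/2 × 4 = 4.42
  [5.5→11.5]: (1.03+0.40)/2 × 6 = 4.29
  [11.5→13.5]: (0.40+0.29)/2 × 2 = 0.69
  [13.5→15.5]: (0.29+0.20)/2 × 2 = 0.49
  [15.5→16.5]: (0.20+0.17)/2 × 1 = 0.185
  Sum = 11.0975 mg/L·h
Extrapolated tail: C_last / k_e = 0.17 / 0.167 = 1.018
AUC_0→∞ = 11.0975 + 1.018 = 12.1155 mg/L·h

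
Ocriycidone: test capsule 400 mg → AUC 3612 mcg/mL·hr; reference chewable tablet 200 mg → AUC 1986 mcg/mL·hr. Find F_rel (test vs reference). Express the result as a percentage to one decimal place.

F_rel = (AUC_test/D_test) / (AUC_ref/D_ref)
      = (3612/400) / (1986/200)
      = 9.03 / 9.93 = 0.9094 = 90.94%

F_rel = 90.9%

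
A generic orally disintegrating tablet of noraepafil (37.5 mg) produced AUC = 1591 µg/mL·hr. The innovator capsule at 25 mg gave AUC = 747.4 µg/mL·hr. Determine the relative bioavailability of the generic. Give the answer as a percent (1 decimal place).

F_rel = 141.9%

F_rel = (AUC_test/D_test) / (AUC_ref/D_ref)
      = (1591/37.5) / (747.4/25)
      = 42.4267 / 29.896 = 1.4191 = 141.91%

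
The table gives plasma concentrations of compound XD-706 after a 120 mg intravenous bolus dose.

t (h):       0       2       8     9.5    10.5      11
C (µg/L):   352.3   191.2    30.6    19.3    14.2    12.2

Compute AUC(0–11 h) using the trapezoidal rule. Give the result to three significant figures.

AUC = 1270 µg/L·h

Trapezoidal AUC_0→11:
  [0→2]: (352.3+191.2)/2 × 2 = 543.5
  [2→8]: (191.2+30.6)/2 × 6 = 665.4
  [8→9.5]: (30.6+19.3)/2 × 1.5 = 37.425
  [9.5→10.5]: (19.3+14.2)/2 × 1 = 16.75
  [10.5→11]: (14.2+12.2)/2 × 0.5 = 6.6
  Sum = 1269.675 µg/L·h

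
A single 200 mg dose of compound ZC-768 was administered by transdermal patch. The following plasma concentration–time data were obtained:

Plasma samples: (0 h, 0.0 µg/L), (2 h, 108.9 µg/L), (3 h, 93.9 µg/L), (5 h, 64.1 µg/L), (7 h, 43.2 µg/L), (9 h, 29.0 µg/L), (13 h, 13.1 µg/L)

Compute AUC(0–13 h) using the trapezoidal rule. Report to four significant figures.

Trapezoidal AUC_0→13:
  [0→2]: (0.0+108.9)/2 × 2 = 108.9
  [2→3]: (108.9+93.9)/2 × 1 = 101.4
  [3→5]: (93.9+64.1)/2 × 2 = 158.0
  [5→7]: (64.1+43.2)/2 × 2 = 107.3
  [7→9]: (43.2+29.0)/2 × 2 = 72.2
  [9→13]: (29.0+13.1)/2 × 4 = 84.2
  Sum = 632.0 µg/L·h

AUC = 632.0 µg/L·h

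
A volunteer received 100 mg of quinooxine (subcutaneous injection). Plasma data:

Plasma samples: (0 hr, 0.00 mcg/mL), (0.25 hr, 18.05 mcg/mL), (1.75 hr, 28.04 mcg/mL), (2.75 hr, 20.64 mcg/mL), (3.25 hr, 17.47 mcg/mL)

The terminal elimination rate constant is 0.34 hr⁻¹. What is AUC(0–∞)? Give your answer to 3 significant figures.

AUC = 122 mcg/mL·hr

Trapezoidal AUC_0→3.25:
  [0→0.25]: (0.00+18.05)/2 × 0.25 = 2.25625
  [0.25→1.75]: (18.05+28.04)/2 × 1.5 = 34.5675
  [1.75→2.75]: (28.04+20.64)/2 × 1 = 24.34
  [2.75→3.25]: (20.64+17.47)/2 × 0.5 = 9.5275
  Sum = 70.69125 mcg/mL·hr
Extrapolated tail: C_last / k_e = 17.47 / 0.34 = 51.382
AUC_0→∞ = 70.69125 + 51.382 = 122.07325 mcg/mL·hr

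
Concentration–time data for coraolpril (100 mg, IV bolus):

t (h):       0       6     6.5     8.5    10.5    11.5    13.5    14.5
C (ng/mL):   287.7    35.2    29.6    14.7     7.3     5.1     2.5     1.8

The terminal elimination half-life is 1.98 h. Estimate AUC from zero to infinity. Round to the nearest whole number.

Trapezoidal AUC_0→14.5:
  [0→6]: (287.7+35.2)/2 × 6 = 968.7
  [6→6.5]: (35.2+29.6)/2 × 0.5 = 16.2
  [6.5→8.5]: (29.6+14.7)/2 × 2 = 44.3
  [8.5→10.5]: (14.7+7.3)/2 × 2 = 22.0
  [10.5→11.5]: (7.3+5.1)/2 × 1 = 6.2
  [11.5→13.5]: (5.1+2.5)/2 × 2 = 7.6
  [13.5→14.5]: (2.5+1.8)/2 × 1 = 2.15
  Sum = 1067.15 ng/mL·h
k_e = ln2 / t½ = 0.693147 / 1.98 = 0.3501 h^-1
Extrapolated tail: C_last / k_e = 1.8 / 0.3501 = 5.141
AUC_0→∞ = 1067.15 + 5.141 = 1072.291 ng/mL·h

AUC = 1072 ng/mL·h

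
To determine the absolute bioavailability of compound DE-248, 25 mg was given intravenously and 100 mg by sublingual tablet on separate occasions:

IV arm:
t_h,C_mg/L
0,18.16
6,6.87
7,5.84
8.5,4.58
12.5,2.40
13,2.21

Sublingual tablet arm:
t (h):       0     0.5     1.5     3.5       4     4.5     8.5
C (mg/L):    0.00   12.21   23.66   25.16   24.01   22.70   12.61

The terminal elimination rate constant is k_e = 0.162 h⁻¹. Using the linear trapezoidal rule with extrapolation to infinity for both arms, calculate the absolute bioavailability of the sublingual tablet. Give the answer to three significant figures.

Trapezoidal AUC_0→13 (IV):
  [0→6]: (18.16+6.87)/2 × 6 = 75.09
  [6→7]: (6.87+5.84)/2 × 1 = 6.355
  [7→8.5]: (5.84+4.58)/2 × 1.5 = 7.815
  [8.5→12.5]: (4.58+2.40)/2 × 4 = 13.96
  [12.5→13]: (2.40+2.21)/2 × 0.5 = 1.1525
  Sum = 104.3725 mg/L·h
IV tail: 2.21/0.162 = 13.642; AUC_iv,0→∞ = 104.3725 + 13.642 = 118.0145 mg/L·h
Trapezoidal AUC_0→8.5 (sublingual tablet):
  [0→0.5]: (0.00+12.21)/2 × 0.5 = 3.0525
  [0.5→1.5]: (12.21+23.66)/2 × 1 = 17.935
  [1.5→3.5]: (23.66+25.16)/2 × 2 = 48.82
  [3.5→4]: (25.16+24.01)/2 × 0.5 = 12.2925
  [4→4.5]: (24.01+22.70)/2 × 0.5 = 11.6775
  [4.5→8.5]: (22.70+12.61)/2 × 4 = 70.62
  Sum = 164.3975 mg/L·h
sublingual tablet tail: 12.61/0.162 = 77.840; AUC_ev,0→∞ = 164.3975 + 77.840 = 242.2375 mg/L·h
F = (AUC_ev/D_ev)/(AUC_iv/D_iv) = (242.2375/100)/(118.0145/25) = 2.422375/4.72058 = 0.5132

F = 0.513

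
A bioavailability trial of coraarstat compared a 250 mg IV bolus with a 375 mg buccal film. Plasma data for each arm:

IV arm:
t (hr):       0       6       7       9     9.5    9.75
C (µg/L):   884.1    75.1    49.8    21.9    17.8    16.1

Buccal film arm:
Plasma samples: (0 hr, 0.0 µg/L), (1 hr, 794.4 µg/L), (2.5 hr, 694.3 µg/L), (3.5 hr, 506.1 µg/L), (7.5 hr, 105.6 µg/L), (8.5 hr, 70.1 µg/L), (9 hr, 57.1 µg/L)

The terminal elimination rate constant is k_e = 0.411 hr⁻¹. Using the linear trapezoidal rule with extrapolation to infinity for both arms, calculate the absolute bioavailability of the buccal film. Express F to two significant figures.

Trapezoidal AUC_0→9.75 (IV):
  [0→6]: (884.1+75.1)/2 × 6 = 2877.6
  [6→7]: (75.1+49.8)/2 × 1 = 62.45
  [7→9]: (49.8+21.9)/2 × 2 = 71.7
  [9→9.5]: (21.9+17.8)/2 × 0.5 = 9.925
  [9.5→9.75]: (17.8+16.1)/2 × 0.25 = 4.2375
  Sum = 3025.9125 µg/L·hr
IV tail: 16.1/0.411 = 39.173; AUC_iv,0→∞ = 3025.9125 + 39.173 = 3065.0855 µg/L·hr
Trapezoidal AUC_0→9 (buccal film):
  [0→1]: (0.0+794.4)/2 × 1 = 397.2
  [1→2.5]: (794.4+694.3)/2 × 1.5 = 1116.525
  [2.5→3.5]: (694.3+506.1)/2 × 1 = 600.2
  [3.5→7.5]: (506.1+105.6)/2 × 4 = 1223.4
  [7.5→8.5]: (105.6+70.1)/2 × 1 = 87.85
  [8.5→9]: (70.1+57.1)/2 × 0.5 = 31.8
  Sum = 3456.975 µg/L·hr
buccal film tail: 57.1/0.411 = 138.929; AUC_ev,0→∞ = 3456.975 + 138.929 = 3595.904 µg/L·hr
F = (AUC_ev/D_ev)/(AUC_iv/D_iv) = (3595.904/375)/(3065.0855/250) = 9.58908/12.260342 = 0.7821

F = 0.78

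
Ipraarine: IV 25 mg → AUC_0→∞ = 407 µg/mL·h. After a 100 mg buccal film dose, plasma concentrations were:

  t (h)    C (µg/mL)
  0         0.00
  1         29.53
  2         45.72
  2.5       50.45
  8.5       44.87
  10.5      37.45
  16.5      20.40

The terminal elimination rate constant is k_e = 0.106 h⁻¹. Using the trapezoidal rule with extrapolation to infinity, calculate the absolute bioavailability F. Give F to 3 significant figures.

F = 0.498

Trapezoidal AUC_0→16.5 (buccal film):
  [0→1]: (0.00+29.53)/2 × 1 = 14.765
  [1→2]: (29.53+45.72)/2 × 1 = 37.625
  [2→2.5]: (45.72+50.45)/2 × 0.5 = 24.0425
  [2.5→8.5]: (50.45+44.87)/2 × 6 = 285.96
  [8.5→10.5]: (44.87+37.45)/2 × 2 = 82.32
  [10.5→16.5]: (37.45+20.40)/2 × 6 = 173.55
  Sum = 618.2625 µg/mL·h
Tail: C_last/k_e = 20.40/0.106 = 192.453
AUC_0→∞ (buccal film) = 618.2625 + 192.453 = 810.7155 µg/mL·h
F = (AUC_ev/D_ev)/(AUC_iv/D_iv) = (810.7155/100)/(407/25) = 8.107155/16.28 = 0.4980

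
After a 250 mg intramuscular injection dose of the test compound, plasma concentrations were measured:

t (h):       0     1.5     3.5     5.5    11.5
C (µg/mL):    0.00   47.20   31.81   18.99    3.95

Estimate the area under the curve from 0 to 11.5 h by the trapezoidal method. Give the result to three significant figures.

Trapezoidal AUC_0→11.5:
  [0→1.5]: (0.00+47.20)/2 × 1.5 = 35.4
  [1.5→3.5]: (47.20+31.81)/2 × 2 = 79.01
  [3.5→5.5]: (31.81+18.99)/2 × 2 = 50.8
  [5.5→11.5]: (18.99+3.95)/2 × 6 = 68.82
  Sum = 234.03 µg/mL·h

AUC = 234 µg/mL·h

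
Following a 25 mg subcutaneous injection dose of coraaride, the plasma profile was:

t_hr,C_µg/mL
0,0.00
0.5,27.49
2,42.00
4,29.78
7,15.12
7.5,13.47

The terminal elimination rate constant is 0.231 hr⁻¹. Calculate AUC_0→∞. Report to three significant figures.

Trapezoidal AUC_0→7.5:
  [0→0.5]: (0.00+27.49)/2 × 0.5 = 6.8725
  [0.5→2]: (27.49+42.00)/2 × 1.5 = 52.1175
  [2→4]: (42.00+29.78)/2 × 2 = 71.78
  [4→7]: (29.78+15.12)/2 × 3 = 67.35
  [7→7.5]: (15.12+13.47)/2 × 0.5 = 7.1475
  Sum = 205.2675 µg/mL·hr
Extrapolated tail: C_last / k_e = 13.47 / 0.231 = 58.312
AUC_0→∞ = 205.2675 + 58.312 = 263.5795 µg/mL·hr

AUC = 264 µg/mL·hr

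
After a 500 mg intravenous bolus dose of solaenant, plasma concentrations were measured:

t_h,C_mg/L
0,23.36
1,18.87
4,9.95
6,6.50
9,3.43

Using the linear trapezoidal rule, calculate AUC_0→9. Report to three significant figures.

AUC = 95.7 mg/L·h

Trapezoidal AUC_0→9:
  [0→1]: (23.36+18.87)/2 × 1 = 21.115
  [1→4]: (18.87+9.95)/2 × 3 = 43.23
  [4→6]: (9.95+6.50)/2 × 2 = 16.45
  [6→9]: (6.50+3.43)/2 × 3 = 14.895
  Sum = 95.69 mg/L·h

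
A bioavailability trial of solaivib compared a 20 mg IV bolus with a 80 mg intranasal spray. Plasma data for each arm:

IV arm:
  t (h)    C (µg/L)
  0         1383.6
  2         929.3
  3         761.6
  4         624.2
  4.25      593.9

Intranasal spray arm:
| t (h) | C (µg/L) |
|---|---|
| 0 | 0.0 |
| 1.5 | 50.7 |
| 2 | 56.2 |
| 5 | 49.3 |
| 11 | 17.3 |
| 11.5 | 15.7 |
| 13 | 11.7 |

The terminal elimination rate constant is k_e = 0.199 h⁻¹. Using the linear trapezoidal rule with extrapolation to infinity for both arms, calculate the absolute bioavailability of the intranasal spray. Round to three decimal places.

F = 0.018

Trapezoidal AUC_0→4.25 (IV):
  [0→2]: (1383.6+929.3)/2 × 2 = 2312.9
  [2→3]: (929.3+761.6)/2 × 1 = 845.45
  [3→4]: (761.6+624.2)/2 × 1 = 692.9
  [4→4.25]: (624.2+593.9)/2 × 0.25 = 152.2625
  Sum = 4003.5125 µg/L·h
IV tail: 593.9/0.199 = 2984.422; AUC_iv,0→∞ = 4003.5125 + 2984.422 = 6987.9345 µg/L·h
Trapezoidal AUC_0→13 (intranasal spray):
  [0→1.5]: (0.0+50.7)/2 × 1.5 = 38.025
  [1.5→2]: (50.7+56.2)/2 × 0.5 = 26.725
  [2→5]: (56.2+49.3)/2 × 3 = 158.25
  [5→11]: (49.3+17.3)/2 × 6 = 199.8
  [11→11.5]: (17.3+15.7)/2 × 0.5 = 8.25
  [11.5→13]: (15.7+11.7)/2 × 1.5 = 20.55
  Sum = 451.6 µg/L·h
intranasal spray tail: 11.7/0.199 = 58.794; AUC_ev,0→∞ = 451.6 + 58.794 = 510.394 µg/L·h
F = (AUC_ev/D_ev)/(AUC_iv/D_iv) = (510.394/80)/(6987.9345/20) = 6.379925/349.397 = 0.0183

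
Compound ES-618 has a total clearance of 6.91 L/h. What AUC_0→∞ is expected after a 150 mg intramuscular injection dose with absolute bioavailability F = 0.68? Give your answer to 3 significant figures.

AUC = 14.8 mg/L·h

AUC_0→∞ = F × Dose / CL
        = 0.68 × 150 / 6.91 = 14.7612 mg/L·h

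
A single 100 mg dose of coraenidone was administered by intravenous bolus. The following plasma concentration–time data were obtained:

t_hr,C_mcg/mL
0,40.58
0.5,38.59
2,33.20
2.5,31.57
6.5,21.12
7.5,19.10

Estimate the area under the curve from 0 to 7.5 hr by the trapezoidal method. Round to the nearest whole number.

Trapezoidal AUC_0→7.5:
  [0→0.5]: (40.58+38.59)/2 × 0.5 = 19.7925
  [0.5→2]: (38.59+33.20)/2 × 1.5 = 53.8425
  [2→2.5]: (33.20+31.57)/2 × 0.5 = 16.1925
  [2.5→6.5]: (31.57+21.12)/2 × 4 = 105.38
  [6.5→7.5]: (21.12+19.10)/2 × 1 = 20.11
  Sum = 215.3175 mcg/mL·hr

AUC = 215 mcg/mL·hr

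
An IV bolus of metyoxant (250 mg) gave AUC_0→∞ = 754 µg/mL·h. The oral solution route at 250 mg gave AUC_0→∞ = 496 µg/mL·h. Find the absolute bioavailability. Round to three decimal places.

F = (AUC_ev / D_ev) / (AUC_iv / D_iv)
  = (496/250) / (754/250)
  = 1.984 / 3.016 = 0.6578

F = 0.658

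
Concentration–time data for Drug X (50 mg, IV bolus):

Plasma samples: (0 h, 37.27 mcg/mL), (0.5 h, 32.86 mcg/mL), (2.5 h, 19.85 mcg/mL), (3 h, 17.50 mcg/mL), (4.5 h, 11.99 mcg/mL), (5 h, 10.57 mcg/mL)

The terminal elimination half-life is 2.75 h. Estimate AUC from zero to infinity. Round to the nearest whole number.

Trapezoidal AUC_0→5:
  [0→0.5]: (37.27+32.86)/2 × 0.5 = 17.5325
  [0.5→2.5]: (32.86+19.85)/2 × 2 = 52.71
  [2.5→3]: (19.85+17.50)/2 × 0.5 = 9.3375
  [3→4.5]: (17.50+11.99)/2 × 1.5 = 22.1175
  [4.5→5]: (11.99+10.57)/2 × 0.5 = 5.64
  Sum = 107.3375 mcg/mL·h
k_e = ln2 / t½ = 0.693147 / 2.75 = 0.2521 h^-1
Extrapolated tail: C_last / k_e = 10.57 / 0.2521 = 41.928
AUC_0→∞ = 107.3375 + 41.928 = 149.2655 mcg/mL·h

AUC = 149 mcg/mL·h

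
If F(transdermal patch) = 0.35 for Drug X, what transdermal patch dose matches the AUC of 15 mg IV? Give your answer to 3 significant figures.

For equal systemic exposure: F × D_ev = D_iv
D_ev = D_iv / F = 15 / 0.35 = 42.8571 mg

D_transdermal = 42.9 mg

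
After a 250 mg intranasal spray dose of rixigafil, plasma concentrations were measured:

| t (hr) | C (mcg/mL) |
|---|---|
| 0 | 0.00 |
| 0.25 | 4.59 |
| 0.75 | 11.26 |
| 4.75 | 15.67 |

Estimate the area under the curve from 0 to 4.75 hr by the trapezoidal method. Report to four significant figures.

Trapezoidal AUC_0→4.75:
  [0→0.25]: (0.00+4.59)/2 × 0.25 = 0.57375
  [0.25→0.75]: (4.59+11.26)/2 × 0.5 = 3.9625
  [0.75→4.75]: (11.26+15.67)/2 × 4 = 53.86
  Sum = 58.39625 mcg/mL·hr

AUC = 58.40 mcg/mL·hr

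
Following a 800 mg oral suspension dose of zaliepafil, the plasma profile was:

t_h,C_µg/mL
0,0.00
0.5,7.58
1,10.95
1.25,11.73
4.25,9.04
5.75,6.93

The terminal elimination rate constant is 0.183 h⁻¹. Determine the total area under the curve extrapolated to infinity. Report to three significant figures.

AUC = 90.4 µg/mL·h

Trapezoidal AUC_0→5.75:
  [0→0.5]: (0.00+7.58)/2 × 0.5 = 1.895
  [0.5→1]: (7.58+10.95)/2 × 0.5 = 4.6325
  [1→1.25]: (10.95+11.73)/2 × 0.25 = 2.835
  [1.25→4.25]: (11.73+9.04)/2 × 3 = 31.155
  [4.25→5.75]: (9.04+6.93)/2 × 1.5 = 11.9775
  Sum = 52.495 µg/mL·h
Extrapolated tail: C_last / k_e = 6.93 / 0.183 = 37.869
AUC_0→∞ = 52.495 + 37.869 = 90.364 µg/mL·h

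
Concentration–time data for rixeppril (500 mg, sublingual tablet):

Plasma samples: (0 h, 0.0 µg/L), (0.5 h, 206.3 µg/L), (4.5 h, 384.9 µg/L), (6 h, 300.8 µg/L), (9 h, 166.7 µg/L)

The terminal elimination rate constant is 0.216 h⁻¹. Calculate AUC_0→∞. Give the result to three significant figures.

Trapezoidal AUC_0→9:
  [0→0.5]: (0.0+206.3)/2 × 0.5 = 51.575
  [0.5→4.5]: (206.3+384.9)/2 × 4 = 1182.4
  [4.5→6]: (384.9+300.8)/2 × 1.5 = 514.275
  [6→9]: (300.8+166.7)/2 × 3 = 701.25
  Sum = 2449.5 µg/L·h
Extrapolated tail: C_last / k_e = 166.7 / 0.216 = 771.759
AUC_0→∞ = 2449.5 + 771.759 = 3221.259 µg/L·h

AUC = 3220 µg/L·h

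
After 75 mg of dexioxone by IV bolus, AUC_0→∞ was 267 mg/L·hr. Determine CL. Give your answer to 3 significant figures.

CL = 0.281 L/hr

CL = Dose_iv / AUC_0→∞
   = 75 / 267 = 0.280899 L/hr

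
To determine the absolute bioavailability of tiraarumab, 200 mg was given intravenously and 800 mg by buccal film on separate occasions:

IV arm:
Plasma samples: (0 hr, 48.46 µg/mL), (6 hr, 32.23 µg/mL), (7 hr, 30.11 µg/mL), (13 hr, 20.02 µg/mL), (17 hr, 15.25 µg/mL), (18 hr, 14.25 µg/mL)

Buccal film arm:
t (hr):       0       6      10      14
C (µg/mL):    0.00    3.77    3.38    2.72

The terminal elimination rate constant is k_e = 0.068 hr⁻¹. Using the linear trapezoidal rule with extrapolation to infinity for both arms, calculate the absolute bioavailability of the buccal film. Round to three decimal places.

Trapezoidal AUC_0→18 (IV):
  [0→6]: (48.46+32.23)/2 × 6 = 242.07
  [6→7]: (32.23+30.11)/2 × 1 = 31.17
  [7→13]: (30.11+20.02)/2 × 6 = 150.39
  [13→17]: (20.02+15.25)/2 × 4 = 70.54
  [17→18]: (15.25+14.25)/2 × 1 = 14.75
  Sum = 508.92 µg/mL·hr
IV tail: 14.25/0.068 = 209.559; AUC_iv,0→∞ = 508.92 + 209.559 = 718.479 µg/mL·hr
Trapezoidal AUC_0→14 (buccal film):
  [0→6]: (0.00+3.77)/2 × 6 = 11.31
  [6→10]: (3.77+3.38)/2 × 4 = 14.3
  [10→14]: (3.38+2.72)/2 × 4 = 12.2
  Sum = 37.81 µg/mL·hr
buccal film tail: 2.72/0.068 = 40.000; AUC_ev,0→∞ = 37.81 + 40.000 = 77.81 µg/mL·hr
F = (AUC_ev/D_ev)/(AUC_iv/D_iv) = (77.81/800)/(718.479/200) = 0.0972625/3.592395 = 0.0271

F = 0.027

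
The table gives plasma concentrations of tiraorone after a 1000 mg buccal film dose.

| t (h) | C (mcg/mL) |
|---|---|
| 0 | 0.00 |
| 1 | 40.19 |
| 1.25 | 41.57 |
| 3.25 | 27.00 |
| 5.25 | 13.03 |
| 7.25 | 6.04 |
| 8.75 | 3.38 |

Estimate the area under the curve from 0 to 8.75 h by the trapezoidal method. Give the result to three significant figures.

AUC = 165 mcg/mL·h

Trapezoidal AUC_0→8.75:
  [0→1]: (0.00+40.19)/2 × 1 = 20.095
  [1→1.25]: (40.19+41.57)/2 × 0.25 = 10.22
  [1.25→3.25]: (41.57+27.00)/2 × 2 = 68.57
  [3.25→5.25]: (27.00+13.03)/2 × 2 = 40.03
  [5.25→7.25]: (13.03+6.04)/2 × 2 = 19.07
  [7.25→8.75]: (6.04+3.38)/2 × 1.5 = 7.065
  Sum = 165.05 mcg/mL·h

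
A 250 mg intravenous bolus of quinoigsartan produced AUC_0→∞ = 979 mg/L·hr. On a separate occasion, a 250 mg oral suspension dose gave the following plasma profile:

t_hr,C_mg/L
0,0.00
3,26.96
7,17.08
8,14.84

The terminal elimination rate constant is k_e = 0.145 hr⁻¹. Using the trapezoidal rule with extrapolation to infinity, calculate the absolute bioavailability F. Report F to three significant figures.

F = 0.252

Trapezoidal AUC_0→8 (oral suspension):
  [0→3]: (0.00+26.96)/2 × 3 = 40.44
  [3→7]: (26.96+17.08)/2 × 4 = 88.08
  [7→8]: (17.08+14.84)/2 × 1 = 15.96
  Sum = 144.48 mg/L·hr
Tail: C_last/k_e = 14.84/0.145 = 102.345
AUC_0→∞ (oral suspension) = 144.48 + 102.345 = 246.825 mg/L·hr
F = (AUC_ev/D_ev)/(AUC_iv/D_iv) = (246.825/250)/(979/250) = 0.9873/3.916 = 0.2521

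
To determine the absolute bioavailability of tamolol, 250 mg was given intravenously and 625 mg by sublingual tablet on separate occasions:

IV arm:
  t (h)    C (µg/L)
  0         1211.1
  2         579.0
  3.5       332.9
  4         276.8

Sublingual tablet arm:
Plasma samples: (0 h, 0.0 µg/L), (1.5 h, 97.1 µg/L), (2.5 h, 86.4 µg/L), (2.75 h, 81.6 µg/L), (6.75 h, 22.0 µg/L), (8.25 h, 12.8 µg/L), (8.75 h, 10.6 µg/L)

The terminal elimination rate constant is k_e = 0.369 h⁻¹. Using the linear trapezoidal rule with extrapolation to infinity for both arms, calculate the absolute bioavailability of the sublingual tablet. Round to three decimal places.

F = 0.054

Trapezoidal AUC_0→4 (IV):
  [0→2]: (1211.1+579.0)/2 × 2 = 1790.1
  [2→3.5]: (579.0+332.9)/2 × 1.5 = 683.925
  [3.5→4]: (332.9+276.8)/2 × 0.5 = 152.425
  Sum = 2626.45 µg/L·h
IV tail: 276.8/0.369 = 750.136; AUC_iv,0→∞ = 2626.45 + 750.136 = 3376.586 µg/L·h
Trapezoidal AUC_0→8.75 (sublingual tablet):
  [0→1.5]: (0.0+97.1)/2 × 1.5 = 72.825
  [1.5→2.5]: (97.1+86.4)/2 × 1 = 91.75
  [2.5→2.75]: (86.4+81.6)/2 × 0.25 = 21.0
  [2.75→6.75]: (81.6+22.0)/2 × 4 = 207.2
  [6.75→8.25]: (22.0+12.8)/2 × 1.5 = 26.1
  [8.25→8.75]: (12.8+10.6)/2 × 0.5 = 5.85
  Sum = 424.725 µg/L·h
sublingual tablet tail: 10.6/0.369 = 28.726; AUC_ev,0→∞ = 424.725 + 28.726 = 453.451 µg/L·h
F = (AUC_ev/D_ev)/(AUC_iv/D_iv) = (453.451/625)/(3376.586/250) = 0.7255216/13.506344 = 0.0537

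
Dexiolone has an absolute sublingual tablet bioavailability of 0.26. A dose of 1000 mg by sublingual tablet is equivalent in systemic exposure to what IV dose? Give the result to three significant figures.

D_iv = 260 mg

Systemic exposure from an extravascular dose = F × D_ev, so the equivalent IV dose is F × D_ev.
D_iv = F × D_ev = 0.26 × 1000 = 260 mg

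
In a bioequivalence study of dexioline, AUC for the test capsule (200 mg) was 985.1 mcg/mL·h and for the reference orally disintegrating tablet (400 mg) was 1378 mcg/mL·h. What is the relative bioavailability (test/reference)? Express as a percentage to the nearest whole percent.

F_rel = (AUC_test/D_test) / (AUC_ref/D_ref)
      = (985.1/200) / (1378/400)
      = 4.9255 / 3.445 = 1.4298 = 142.98%

F_rel = 143%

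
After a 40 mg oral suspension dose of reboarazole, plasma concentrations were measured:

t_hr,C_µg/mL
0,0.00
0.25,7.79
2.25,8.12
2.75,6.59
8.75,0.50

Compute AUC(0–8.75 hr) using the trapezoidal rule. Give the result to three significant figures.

Trapezoidal AUC_0→8.75:
  [0→0.25]: (0.00+7.79)/2 × 0.25 = 0.97375
  [0.25→2.25]: (7.79+8.12)/2 × 2 = 15.91
  [2.25→2.75]: (8.12+6.59)/2 × 0.5 = 3.6775
  [2.75→8.75]: (6.59+0.50)/2 × 6 = 21.27
  Sum = 41.83125 µg/mL·hr

AUC = 41.8 µg/mL·hr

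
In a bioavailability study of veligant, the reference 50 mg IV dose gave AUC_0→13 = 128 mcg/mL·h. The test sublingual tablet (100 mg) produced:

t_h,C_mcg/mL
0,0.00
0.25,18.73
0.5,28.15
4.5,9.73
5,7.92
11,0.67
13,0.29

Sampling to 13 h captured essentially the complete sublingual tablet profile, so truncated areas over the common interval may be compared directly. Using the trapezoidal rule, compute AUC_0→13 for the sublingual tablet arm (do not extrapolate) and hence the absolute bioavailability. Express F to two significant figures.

F = 0.45

Trapezoidal AUC_0→13 (sublingual tablet):
  [0→0.25]: (0.00+18.73)/2 × 0.25 = 2.34125
  [0.25→0.5]: (18.73+28.15)/2 × 0.25 = 5.86
  [0.5→4.5]: (28.15+9.73)/2 × 4 = 75.76
  [4.5→5]: (9.73+7.92)/2 × 0.5 = 4.4125
  [5→11]: (7.92+0.67)/2 × 6 = 25.77
  [11→13]: (0.67+0.29)/2 × 2 = 0.96
  Sum = 115.10375 mcg/mL·h
F = (AUC_ev/D_ev)/(AUC_iv/D_iv) = (115.10375/100)/(128/50) = 1.1510375/2.56 = 0.4496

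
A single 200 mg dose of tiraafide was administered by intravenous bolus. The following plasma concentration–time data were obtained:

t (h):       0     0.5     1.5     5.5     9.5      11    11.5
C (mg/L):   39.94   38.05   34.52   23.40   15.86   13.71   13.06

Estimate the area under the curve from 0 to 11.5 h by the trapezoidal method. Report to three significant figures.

Trapezoidal AUC_0→11.5:
  [0→0.5]: (39.94+38.05)/2 × 0.5 = 19.4975
  [0.5→1.5]: (38.05+34.52)/2 × 1 = 36.285
  [1.5→5.5]: (34.52+23.40)/2 × 4 = 115.84
  [5.5→9.5]: (23.40+15.86)/2 × 4 = 78.52
  [9.5→11]: (15.86+13.71)/2 × 1.5 = 22.1775
  [11→11.5]: (13.71+13.06)/2 × 0.5 = 6.6925
  Sum = 279.0125 mg/L·h

AUC = 279 mg/L·h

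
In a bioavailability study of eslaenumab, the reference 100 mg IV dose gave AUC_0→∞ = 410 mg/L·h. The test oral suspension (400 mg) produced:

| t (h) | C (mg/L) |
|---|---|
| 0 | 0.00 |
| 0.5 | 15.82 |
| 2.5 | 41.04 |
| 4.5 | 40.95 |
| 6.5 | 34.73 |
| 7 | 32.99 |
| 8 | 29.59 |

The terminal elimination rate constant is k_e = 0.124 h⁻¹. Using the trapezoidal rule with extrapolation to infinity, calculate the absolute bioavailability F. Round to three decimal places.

F = 0.308

Trapezoidal AUC_0→8 (oral suspension):
  [0→0.5]: (0.00+15.82)/2 × 0.5 = 3.955
  [0.5→2.5]: (15.82+41.04)/2 × 2 = 56.86
  [2.5→4.5]: (41.04+40.95)/2 × 2 = 81.99
  [4.5→6.5]: (40.95+34.73)/2 × 2 = 75.68
  [6.5→7]: (34.73+32.99)/2 × 0.5 = 16.93
  [7→8]: (32.99+29.59)/2 × 1 = 31.29
  Sum = 266.705 mg/L·h
Tail: C_last/k_e = 29.59/0.124 = 238.629
AUC_0→∞ (oral suspension) = 266.705 + 238.629 = 505.334 mg/L·h
F = (AUC_ev/D_ev)/(AUC_iv/D_iv) = (505.334/400)/(410/100) = 1.263335/4.1 = 0.3081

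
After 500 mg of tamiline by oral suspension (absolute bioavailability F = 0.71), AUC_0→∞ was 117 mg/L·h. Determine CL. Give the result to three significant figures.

CL = 3.03 L/h

CL = F × Dose / AUC_0→∞
   = 0.71 × 500 / 117 = 3.03419 L/h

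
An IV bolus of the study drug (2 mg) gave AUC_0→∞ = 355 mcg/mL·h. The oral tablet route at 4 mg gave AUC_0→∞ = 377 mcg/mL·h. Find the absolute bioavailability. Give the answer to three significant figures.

F = 0.531

F = (AUC_ev / D_ev) / (AUC_iv / D_iv)
  = (377/4) / (355/2)
  = 94.25 / 177.5 = 0.5310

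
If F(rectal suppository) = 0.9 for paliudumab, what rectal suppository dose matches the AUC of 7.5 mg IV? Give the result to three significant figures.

D_rectal = 8.33 mg

For equal systemic exposure: F × D_ev = D_iv
D_ev = D_iv / F = 7.5 / 0.9 = 8.33333 mg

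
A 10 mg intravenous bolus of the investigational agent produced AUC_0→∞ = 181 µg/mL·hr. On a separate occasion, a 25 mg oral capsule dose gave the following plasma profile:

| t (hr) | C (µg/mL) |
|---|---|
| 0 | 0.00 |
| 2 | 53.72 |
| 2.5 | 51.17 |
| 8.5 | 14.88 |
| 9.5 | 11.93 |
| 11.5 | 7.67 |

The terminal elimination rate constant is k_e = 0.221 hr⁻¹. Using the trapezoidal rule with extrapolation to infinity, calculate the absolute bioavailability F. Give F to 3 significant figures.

Trapezoidal AUC_0→11.5 (oral capsule):
  [0→2]: (0.00+53.72)/2 × 2 = 53.72
  [2→2.5]: (53.72+51.17)/2 × 0.5 = 26.2225
  [2.5→8.5]: (51.17+14.88)/2 × 6 = 198.15
  [8.5→9.5]: (14.88+11.93)/2 × 1 = 13.405
  [9.5→11.5]: (11.93+7.67)/2 × 2 = 19.6
  Sum = 311.0975 µg/mL·hr
Tail: C_last/k_e = 7.67/0.221 = 34.706
AUC_0→∞ (oral capsule) = 311.0975 + 34.706 = 345.8035 µg/mL·hr
F = (AUC_ev/D_ev)/(AUC_iv/D_iv) = (345.8035/25)/(181/10) = 13.83214/18.1 = 0.7642

F = 0.764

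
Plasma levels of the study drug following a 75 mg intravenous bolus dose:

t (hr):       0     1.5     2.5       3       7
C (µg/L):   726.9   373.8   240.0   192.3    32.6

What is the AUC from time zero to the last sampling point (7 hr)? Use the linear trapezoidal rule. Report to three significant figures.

AUC = 1690 µg/L·hr

Trapezoidal AUC_0→7:
  [0→1.5]: (726.9+373.8)/2 × 1.5 = 825.525
  [1.5→2.5]: (373.8+240.0)/2 × 1 = 306.9
  [2.5→3]: (240.0+192.3)/2 × 0.5 = 108.075
  [3→7]: (192.3+32.6)/2 × 4 = 449.8
  Sum = 1690.3 µg/L·hr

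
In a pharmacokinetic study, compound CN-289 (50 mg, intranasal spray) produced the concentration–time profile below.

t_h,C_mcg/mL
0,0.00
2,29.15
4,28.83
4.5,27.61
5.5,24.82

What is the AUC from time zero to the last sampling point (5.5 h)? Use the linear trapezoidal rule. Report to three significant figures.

AUC = 127 mcg/mL·h

Trapezoidal AUC_0→5.5:
  [0→2]: (0.00+29.15)/2 × 2 = 29.15
  [2→4]: (29.15+28.83)/2 × 2 = 57.98
  [4→4.5]: (28.83+27.61)/2 × 0.5 = 14.11
  [4.5→5.5]: (27.61+24.82)/2 × 1 = 26.215
  Sum = 127.455 mcg/mL·h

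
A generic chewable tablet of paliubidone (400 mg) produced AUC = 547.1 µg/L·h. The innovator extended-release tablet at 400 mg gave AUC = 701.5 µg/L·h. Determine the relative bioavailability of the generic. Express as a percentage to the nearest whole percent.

F_rel = (AUC_test/D_test) / (AUC_ref/D_ref)
      = (547.1/400) / (701.5/400)
      = 1.36775 / 1.75375 = 0.7799 = 77.99%

F_rel = 78%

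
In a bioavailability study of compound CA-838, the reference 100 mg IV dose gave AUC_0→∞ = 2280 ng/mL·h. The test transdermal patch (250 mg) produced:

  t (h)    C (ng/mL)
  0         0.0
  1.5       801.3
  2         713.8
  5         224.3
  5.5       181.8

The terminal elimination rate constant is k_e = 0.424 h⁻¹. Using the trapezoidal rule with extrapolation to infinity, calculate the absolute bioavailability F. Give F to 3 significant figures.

Trapezoidal AUC_0→5.5 (transdermal patch):
  [0→1.5]: (0.0+801.3)/2 × 1.5 = 600.975
  [1.5→2]: (801.3+713.8)/2 × 0.5 = 378.775
  [2→5]: (713.8+224.3)/2 × 3 = 1407.15
  [5→5.5]: (224.3+181.8)/2 × 0.5 = 101.525
  Sum = 2488.425 ng/mL·h
Tail: C_last/k_e = 181.8/0.424 = 428.774
AUC_0→∞ (transdermal patch) = 2488.425 + 428.774 = 2917.199 ng/mL·h
F = (AUC_ev/D_ev)/(AUC_iv/D_iv) = (2917.199/250)/(2280/100) = 11.668796/22.8 = 0.5118

F = 0.512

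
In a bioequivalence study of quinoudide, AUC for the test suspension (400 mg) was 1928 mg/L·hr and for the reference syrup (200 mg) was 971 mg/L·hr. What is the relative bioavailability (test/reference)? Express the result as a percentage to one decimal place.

F_rel = 99.3%

F_rel = (AUC_test/D_test) / (AUC_ref/D_ref)
      = (1928/400) / (971/200)
      = 4.82 / 4.855 = 0.9928 = 99.28%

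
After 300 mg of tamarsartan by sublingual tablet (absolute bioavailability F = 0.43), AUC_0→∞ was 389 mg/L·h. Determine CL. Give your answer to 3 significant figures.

CL = F × Dose / AUC_0→∞
   = 0.43 × 300 / 389 = 0.33162 L/h

CL = 0.332 L/h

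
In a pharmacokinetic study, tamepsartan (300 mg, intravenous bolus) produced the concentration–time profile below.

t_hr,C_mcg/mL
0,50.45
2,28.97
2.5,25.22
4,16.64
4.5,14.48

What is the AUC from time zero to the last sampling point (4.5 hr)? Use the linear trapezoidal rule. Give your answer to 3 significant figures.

AUC = 132 mcg/mL·hr

Trapezoidal AUC_0→4.5:
  [0→2]: (50.45+28.97)/2 × 2 = 79.42
  [2→2.5]: (28.97+25.22)/2 × 0.5 = 13.5475
  [2.5→4]: (25.22+16.64)/2 × 1.5 = 31.395
  [4→4.5]: (16.64+14.48)/2 × 0.5 = 7.78
  Sum = 132.1425 mcg/mL·hr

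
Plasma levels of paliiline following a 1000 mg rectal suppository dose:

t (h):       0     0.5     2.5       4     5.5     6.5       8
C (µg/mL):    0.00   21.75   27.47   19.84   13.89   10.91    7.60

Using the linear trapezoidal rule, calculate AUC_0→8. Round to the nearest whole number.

AUC = 142 µg/mL·h

Trapezoidal AUC_0→8:
  [0→0.5]: (0.00+21.75)/2 × 0.5 = 5.4375
  [0.5→2.5]: (21.75+27.47)/2 × 2 = 49.22
  [2.5→4]: (27.47+19.84)/2 × 1.5 = 35.4825
  [4→5.5]: (19.84+13.89)/2 × 1.5 = 25.2975
  [5.5→6.5]: (13.89+10.91)/2 × 1 = 12.4
  [6.5→8]: (10.91+7.60)/2 × 1.5 = 13.8825
  Sum = 141.72 µg/mL·h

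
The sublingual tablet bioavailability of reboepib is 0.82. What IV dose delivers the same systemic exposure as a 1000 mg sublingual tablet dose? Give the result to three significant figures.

Systemic exposure from an extravascular dose = F × D_ev, so the equivalent IV dose is F × D_ev.
D_iv = F × D_ev = 0.82 × 1000 = 820 mg

D_iv = 820 mg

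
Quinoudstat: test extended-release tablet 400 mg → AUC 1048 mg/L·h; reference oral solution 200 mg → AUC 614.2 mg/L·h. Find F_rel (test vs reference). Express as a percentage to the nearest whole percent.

F_rel = (AUC_test/D_test) / (AUC_ref/D_ref)
      = (1048/400) / (614.2/200)
      = 2.62 / 3.071 = 0.8531 = 85.31%

F_rel = 85%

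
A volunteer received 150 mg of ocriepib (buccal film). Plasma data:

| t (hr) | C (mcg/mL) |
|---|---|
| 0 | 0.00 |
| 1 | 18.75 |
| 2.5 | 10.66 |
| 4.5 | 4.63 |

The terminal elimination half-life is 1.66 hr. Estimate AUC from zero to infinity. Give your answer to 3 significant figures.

AUC = 57.8 mcg/mL·hr

Trapezoidal AUC_0→4.5:
  [0→1]: (0.00+18.75)/2 × 1 = 9.375
  [1→2.5]: (18.75+10.66)/2 × 1.5 = 22.0575
  [2.5→4.5]: (10.66+4.63)/2 × 2 = 15.29
  Sum = 46.7225 mcg/mL·hr
k_e = ln2 / t½ = 0.693147 / 1.66 = 0.4176 hr^-1
Extrapolated tail: C_last / k_e = 4.63 / 0.4176 = 11.087
AUC_0→∞ = 46.7225 + 11.087 = 57.8095 mcg/mL·hr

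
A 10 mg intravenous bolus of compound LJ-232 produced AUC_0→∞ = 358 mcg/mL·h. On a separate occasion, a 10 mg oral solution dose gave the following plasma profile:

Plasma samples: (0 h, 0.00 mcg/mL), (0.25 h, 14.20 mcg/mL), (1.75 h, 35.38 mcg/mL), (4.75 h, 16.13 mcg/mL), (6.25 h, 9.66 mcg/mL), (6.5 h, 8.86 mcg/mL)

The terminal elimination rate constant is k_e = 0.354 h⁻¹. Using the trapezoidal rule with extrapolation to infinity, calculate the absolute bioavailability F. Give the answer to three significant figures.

F = 0.455

Trapezoidal AUC_0→6.5 (oral solution):
  [0→0.25]: (0.00+14.20)/2 × 0.25 = 1.775
  [0.25→1.75]: (14.20+35.38)/2 × 1.5 = 37.185
  [1.75→4.75]: (35.38+16.13)/2 × 3 = 77.265
  [4.75→6.25]: (16.13+9.66)/2 × 1.5 = 19.3425
  [6.25→6.5]: (9.66+8.86)/2 × 0.25 = 2.315
  Sum = 137.8825 mcg/mL·h
Tail: C_last/k_e = 8.86/0.354 = 25.028
AUC_0→∞ (oral solution) = 137.8825 + 25.028 = 162.9105 mcg/mL·h
F = (AUC_ev/D_ev)/(AUC_iv/D_iv) = (162.9105/10)/(358/10) = 16.29105/35.8 = 0.4551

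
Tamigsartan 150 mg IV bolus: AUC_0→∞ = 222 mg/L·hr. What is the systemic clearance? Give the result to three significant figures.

CL = 0.676 L/hr

CL = Dose_iv / AUC_0→∞
   = 150 / 222 = 0.675676 L/hr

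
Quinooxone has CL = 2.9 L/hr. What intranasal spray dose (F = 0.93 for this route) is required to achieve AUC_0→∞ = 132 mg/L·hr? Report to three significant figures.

Dose = CL × AUC_0→∞ / F
     = 2.9 × 132 / 0.93 = 411.613 mg

Dose = 412 mg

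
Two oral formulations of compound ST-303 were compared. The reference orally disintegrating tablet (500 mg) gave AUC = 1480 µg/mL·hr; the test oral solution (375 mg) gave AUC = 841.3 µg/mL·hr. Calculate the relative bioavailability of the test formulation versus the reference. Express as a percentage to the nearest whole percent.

F_rel = (AUC_test/D_test) / (AUC_ref/D_ref)
      = (841.3/375) / (1480/500)
      = 2.24347 / 2.96 = 0.7579 = 75.79%

F_rel = 76%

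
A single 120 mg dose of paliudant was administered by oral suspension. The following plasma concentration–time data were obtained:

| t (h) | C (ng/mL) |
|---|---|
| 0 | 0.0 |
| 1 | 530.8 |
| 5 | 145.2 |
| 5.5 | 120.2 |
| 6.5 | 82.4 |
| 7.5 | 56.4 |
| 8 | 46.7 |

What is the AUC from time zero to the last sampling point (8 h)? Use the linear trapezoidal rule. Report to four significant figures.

Trapezoidal AUC_0→8:
  [0→1]: (0.0+530.8)/2 × 1 = 265.4
  [1→5]: (530.8+145.2)/2 × 4 = 1352.0
  [5→5.5]: (145.2+120.2)/2 × 0.5 = 66.35
  [5.5→6.5]: (120.2+82.4)/2 × 1 = 101.3
  [6.5→7.5]: (82.4+56.4)/2 × 1 = 69.4
  [7.5→8]: (56.4+46.7)/2 × 0.5 = 25.775
  Sum = 1880.225 ng/mL·h

AUC = 1880 ng/mL·h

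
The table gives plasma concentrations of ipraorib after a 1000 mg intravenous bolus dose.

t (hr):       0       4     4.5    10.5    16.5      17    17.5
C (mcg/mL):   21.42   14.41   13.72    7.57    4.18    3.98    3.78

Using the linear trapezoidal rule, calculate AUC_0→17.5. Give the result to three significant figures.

Trapezoidal AUC_0→17.5:
  [0→4]: (21.42+14.41)/2 × 4 = 71.66
  [4→4.5]: (14.41+13.72)/2 × 0.5 = 7.0325
  [4.5→10.5]: (13.72+7.57)/2 × 6 = 63.87
  [10.5→16.5]: (7.57+4.18)/2 × 6 = 35.25
  [16.5→17]: (4.18+3.98)/2 × 0.5 = 2.04
  [17→17.5]: (3.98+3.78)/2 × 0.5 = 1.94
  Sum = 181.7925 mcg/mL·hr

AUC = 182 mcg/mL·hr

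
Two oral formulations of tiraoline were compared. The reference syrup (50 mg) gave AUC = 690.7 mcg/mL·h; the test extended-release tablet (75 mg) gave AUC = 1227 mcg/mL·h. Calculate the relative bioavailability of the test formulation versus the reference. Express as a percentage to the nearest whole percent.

F_rel = (AUC_test/D_test) / (AUC_ref/D_ref)
      = (1227/75) / (690.7/50)
      = 16.36 / 13.814 = 1.1843 = 118.43%

F_rel = 118%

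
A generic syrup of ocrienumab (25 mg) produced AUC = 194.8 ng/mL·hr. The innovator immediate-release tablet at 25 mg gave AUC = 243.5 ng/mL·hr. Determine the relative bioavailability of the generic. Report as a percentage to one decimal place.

F_rel = (AUC_test/D_test) / (AUC_ref/D_ref)
      = (194.8/25) / (243.5/25)
      = 7.792 / 9.74 = 0.8000 = 80.00%

F_rel = 80.0%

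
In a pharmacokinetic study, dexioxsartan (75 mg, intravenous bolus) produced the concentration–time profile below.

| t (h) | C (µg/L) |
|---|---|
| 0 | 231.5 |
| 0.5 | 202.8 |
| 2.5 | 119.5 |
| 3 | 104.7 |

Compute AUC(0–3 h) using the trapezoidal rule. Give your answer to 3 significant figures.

Trapezoidal AUC_0→3:
  [0→0.5]: (231.5+202.8)/2 × 0.5 = 108.575
  [0.5→2.5]: (202.8+119.5)/2 × 2 = 322.3
  [2.5→3]: (119.5+104.7)/2 × 0.5 = 56.05
  Sum = 486.925 µg/L·h

AUC = 487 µg/L·h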